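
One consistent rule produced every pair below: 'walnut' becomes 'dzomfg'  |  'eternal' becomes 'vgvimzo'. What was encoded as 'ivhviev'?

Each pair mirrors across the alphabet (w↔d, a↔z, l↔o): positions sum to 25. This is the alphabet-reversal cipher (Atbash): a becomes z, b becomes y, etc.
Decoding ivhviev: i↔r, v↔e, h↔s, v↔e, i↔r, e↔v, v↔e.

reserve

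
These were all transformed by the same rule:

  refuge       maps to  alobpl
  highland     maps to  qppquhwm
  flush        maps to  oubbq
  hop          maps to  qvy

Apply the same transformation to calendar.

The shift depends on letter class: consonant r→a is +9, but vowel e→l is +7. The rule splits by letter class: vowels +7, consonants +9.
On calendar: c(cons)+9=l, a(vowel)+7=h, l(cons)+9=u, e(vowel)+7=l, n(cons)+9=w, d(cons)+9=m, a(vowel)+7=h, r(cons)+9=a.

lhulwmha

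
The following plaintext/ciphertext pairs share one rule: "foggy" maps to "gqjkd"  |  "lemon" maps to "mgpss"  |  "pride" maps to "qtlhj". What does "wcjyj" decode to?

vague

In foggy: f→g is +1, o→q is +2, g→j is +3, g→k is +4 — the shift increases by 1 each position. Letter i (0-indexed) is shifted by i+1, so successive shifts are 1, 2, 3, ….
Undoing it on wcjyj: w−1=v, c−2=a, j−3=g, y−4=u, j−5=e.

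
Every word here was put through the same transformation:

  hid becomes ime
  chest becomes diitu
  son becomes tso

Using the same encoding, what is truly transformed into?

usymz

The shift depends on letter class: consonant h→i is +1, but vowel i→m is +4. Vowels shift forward by 4 and consonants shift forward by 1.
For truly: t(cons)+1=u, r(cons)+1=s, u(vowel)+4=y, l(cons)+1=m, y(cons)+1=z.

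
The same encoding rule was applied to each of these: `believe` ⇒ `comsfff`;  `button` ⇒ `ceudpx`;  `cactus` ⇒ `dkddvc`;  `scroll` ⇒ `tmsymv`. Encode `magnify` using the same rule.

nkhxjpz

Shifts by position in believe: pos 0: b→c (+1), pos 1: e→o (+10), pos 2: l→m (+1), pos 3: i→s (+10) — repeating every 2. The shifts repeat in a cycle of length 2: positions 0,1,… shift by +1, +10, then the pattern repeats.
On magnify: m+1=n, a+10=k, g+1=h, n+10=x, i+1=j, f+10=p, y+1=z.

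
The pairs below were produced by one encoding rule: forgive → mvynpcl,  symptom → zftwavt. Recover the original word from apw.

Compare letters: f→m is +7, o→v is +7, r→y is +7 — a constant shift. Each letter is shifted forward by 7 in the alphabet (a Caesar shift of +7).
Decoding apw: a−7=t, p−7=i, w−7=p.

tip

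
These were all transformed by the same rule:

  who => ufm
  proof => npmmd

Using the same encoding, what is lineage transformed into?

jglcyec

It's a constant shift of +24 (ROT24).
On lineage: l+24=j, i+24=g, n+24=l, e+24=c, a+24=y, g+24=e, e+24=c.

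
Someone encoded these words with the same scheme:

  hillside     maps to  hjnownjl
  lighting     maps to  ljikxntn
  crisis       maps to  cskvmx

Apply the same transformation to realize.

In hillside: h→h is +0, i→j is +1, l→n is +2, l→o is +3 — the shift increases by 1 each position. Each letter shifts forward by its position index (0, 1, 2, …) — the shift grows by one for each successive letter.
For realize: r+0=r, e+1=f, a+2=c, l+3=o, i+4=m, z+5=e, e+6=k.

rfcomek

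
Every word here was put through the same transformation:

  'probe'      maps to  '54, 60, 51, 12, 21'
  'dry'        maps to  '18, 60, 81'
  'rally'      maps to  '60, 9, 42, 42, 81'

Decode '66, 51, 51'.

p(#16)→54 and r(#18)→60: differences scale by 3, so n = 3·pos + 6. Each letter becomes 3×(its alphabet position, a=1..z=26) + 6.
Reversing it on 66, 51, 51: 66→(66−6)÷3=20=t, 51→(51−6)÷3=15=o, 51→(51−6)÷3=15=o.

too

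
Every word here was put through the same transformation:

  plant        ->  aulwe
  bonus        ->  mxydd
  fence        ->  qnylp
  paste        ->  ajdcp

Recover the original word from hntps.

weigh

Shifts by position in plant: pos 0: p→a (+11), pos 1: l→u (+9), pos 2: a→l (+11), pos 3: n→w (+9) — repeating every 2. A repeating key of period 2 is used — shifts +11, +9 over and over.
Decoding hntps: h−11=w, n−9=e, t−11=i, p−9=g, s−11=h.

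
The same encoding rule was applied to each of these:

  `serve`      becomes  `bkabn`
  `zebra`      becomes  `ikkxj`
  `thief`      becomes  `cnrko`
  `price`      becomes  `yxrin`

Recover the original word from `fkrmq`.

weigh

Shifts by position in serve: pos 0: s→b (+9), pos 1: e→k (+6), pos 2: r→a (+9), pos 3: v→b (+6) — repeating every 2. It's a Vigenère-style cipher with numeric key [9,6]: position i shifts by key[i mod 2].
Undoing it on fkrmq: f−9=w, k−6=e, r−9=i, m−6=g, q−9=h.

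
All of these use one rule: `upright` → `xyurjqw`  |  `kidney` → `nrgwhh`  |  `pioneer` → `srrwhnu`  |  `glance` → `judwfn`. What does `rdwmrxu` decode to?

outdoor

A repeating key of period 2 is used — shifts +3, +9 over and over.
Undoing it on rdwmrxu: r−3=o, d−9=u, w−3=t, m−9=d, r−3=o, x−9=o, u−3=r.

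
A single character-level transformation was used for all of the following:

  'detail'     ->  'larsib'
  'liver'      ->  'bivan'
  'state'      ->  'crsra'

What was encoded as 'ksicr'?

waist

d(3)→l(11) and e(4)→a(0) fit y≡15x+18 (mod 26); the inverse of 15 mod 26 is 7. This is an affine cipher: with a=0,…,z=25, each position x becomes (15x+18) mod 26.
Undoing it on ksicr: k(10)→7·(10−18)≡22=w; s(18)→7·(18−18)≡0=a; i(8)→7·(8−18)≡8=i; c(2)→7·(2−18)≡18=s; r(17)→7·(17−18)≡19=t (all mod 26).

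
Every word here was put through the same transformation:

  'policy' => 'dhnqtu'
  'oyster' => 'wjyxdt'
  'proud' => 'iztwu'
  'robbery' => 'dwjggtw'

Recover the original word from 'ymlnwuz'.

upright

The word is reversed, then every letter is shifted forward by 5.
Reversing it on ymlnwuz: shift back: y−5=t, m−5=h, l−5=g, n−5=i, w−5=r, u−5=p, z−5=u → thgirpu; then reverse → upright.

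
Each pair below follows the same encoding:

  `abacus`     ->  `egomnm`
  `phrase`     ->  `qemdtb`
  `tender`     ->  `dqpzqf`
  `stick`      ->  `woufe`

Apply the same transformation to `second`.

The output letters match the input read backwards, each shifted +12: abacus reversed is sucaba. Two steps: reverse the string, then apply a Caesar shift of +12.
Applying it to second: reverse → dnoces; then shift: d+12=p, n+12=z, o+12=a, c+12=o, e+12=q, s+12=e.

pzaoqe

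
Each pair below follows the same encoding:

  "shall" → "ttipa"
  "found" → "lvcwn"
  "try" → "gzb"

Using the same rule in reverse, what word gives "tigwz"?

royal

The output letters match the input read backwards, each shifted +8: shall reversed is llahs. Two steps: reverse the string, then apply a Caesar shift of +8.
Decoding tigwz: shift back: t−8=l, i−8=a, g−8=y, w−8=o, z−8=r → layor; then reverse → royal.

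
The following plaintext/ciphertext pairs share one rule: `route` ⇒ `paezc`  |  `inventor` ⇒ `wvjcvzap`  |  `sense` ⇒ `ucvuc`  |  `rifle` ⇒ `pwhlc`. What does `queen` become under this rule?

keccv

r(17)→p(15) and o(14)→a(0) fit y≡5x+8 (mod 26); the inverse of 5 mod 26 is 21. Each letter's alphabet position (a=0..z=25) is mapped through 5·x+8 mod 26 — an affine cipher.
Applying it to queen: q(16)→5·16+8≡10=k; u(20)→5·20+8≡4=e; e(4)→5·4+8≡2=c; e(4)→5·4+8≡2=c; n(13)→5·13+8≡21=v (all mod 26).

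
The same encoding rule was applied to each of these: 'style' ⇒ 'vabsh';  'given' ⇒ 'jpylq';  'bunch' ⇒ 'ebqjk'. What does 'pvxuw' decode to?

mount

Shifts by position in style: pos 0: s→v (+3), pos 1: t→a (+7), pos 2: y→b (+3), pos 3: l→s (+7) — repeating every 2. A repeating key of period 2 is used — shifts +3, +7 over and over.
Decoding pvxuw: p−3=m, v−7=o, x−3=u, u−7=n, w−3=t.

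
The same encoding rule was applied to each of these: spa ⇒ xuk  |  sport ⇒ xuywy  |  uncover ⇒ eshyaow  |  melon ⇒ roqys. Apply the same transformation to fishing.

ksxmssl

The shift depends on letter class: consonant s→x is +5, but vowel a→k is +10. Two shifts are in play — +10 for a/e/i/o/u, +5 for every other letter.
On fishing: f(cons)+5=k, i(vowel)+10=s, s(cons)+5=x, h(cons)+5=m, i(vowel)+10=s, n(cons)+5=s, g(cons)+5=l.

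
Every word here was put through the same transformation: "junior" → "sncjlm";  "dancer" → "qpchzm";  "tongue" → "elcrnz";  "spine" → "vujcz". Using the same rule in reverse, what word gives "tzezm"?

meter

j(9)→s(18) and u(20)→n(13) fit y≡9x+15 (mod 26); the inverse of 9 mod 26 is 3. This is an affine cipher: with a=0,…,z=25, each position x becomes (9x+15) mod 26.
Reversing it on tzezm: t(19)→3·(19−15)≡12=m; z(25)→3·(25−15)≡4=e; e(4)→3·(4−15)≡19=t; z(25)→3·(25−15)≡4=e; m(12)→3·(12−15)≡17=r (all mod 26).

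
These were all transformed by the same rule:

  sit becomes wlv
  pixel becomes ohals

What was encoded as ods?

pal

The output letters match the input read backwards, each shifted +3: sit reversed is tis. Two steps: reverse the string, then apply a Caesar shift of +3.
Reversing it on ods: shift back: o−3=l, d−3=a, s−3=p → lap; then reverse → pal.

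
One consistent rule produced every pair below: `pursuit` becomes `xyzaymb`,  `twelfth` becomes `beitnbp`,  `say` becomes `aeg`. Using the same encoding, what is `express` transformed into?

ifxziaa

The shift depends on letter class: consonant p→x is +8, but vowel u→y is +4. Vowels shift forward by 4 and consonants shift forward by 8.
For express: e(vowel)+4=i, x(cons)+8=f, p(cons)+8=x, r(cons)+8=z, e(vowel)+4=i, s(cons)+8=a, s(cons)+8=a.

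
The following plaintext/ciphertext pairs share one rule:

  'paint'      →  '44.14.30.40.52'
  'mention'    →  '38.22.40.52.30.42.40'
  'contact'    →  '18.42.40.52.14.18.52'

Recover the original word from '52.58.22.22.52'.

p(#16)→44 and a(#1)→14: differences scale by 2, so n = 2·pos + 12. With a=1..z=26, the number is 2·pos + 12.
Reversing it on 52.58.22.22.52: 52→(52−12)÷2=20=t, 58→(58−12)÷2=23=w, 22→(22−12)÷2=5=e, 22→(22−12)÷2=5=e, 52→(52−12)÷2=20=t.

tweet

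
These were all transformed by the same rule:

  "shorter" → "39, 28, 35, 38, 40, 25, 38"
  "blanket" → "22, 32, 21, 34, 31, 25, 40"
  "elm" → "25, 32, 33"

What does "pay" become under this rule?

36, 21, 45

Letters become their 1-based position plus 20 (so a→21, b→22, …).
Applying it to pay: p=16→36, a=1→21, y=25→45.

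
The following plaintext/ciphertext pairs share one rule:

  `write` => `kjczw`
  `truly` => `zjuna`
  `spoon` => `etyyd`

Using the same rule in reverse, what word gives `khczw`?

w(22)→k(10) and r(17)→j(9) fit y≡21x+16 (mod 26); the inverse of 21 mod 26 is 5. Treating letters as 0–25, the rule is x ↦ 21x + 16 (mod 26).
Decoding khczw: k(10)→5·(10−16)≡22=w; h(7)→5·(7−16)≡7=h; c(2)→5·(2−16)≡8=i; z(25)→5·(25−16)≡19=t; w(22)→5·(22−16)≡4=e (all mod 26).

white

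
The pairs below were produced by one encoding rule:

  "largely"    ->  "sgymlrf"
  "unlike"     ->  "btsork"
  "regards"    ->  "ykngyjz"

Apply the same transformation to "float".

mrvga

The shifts repeat in a cycle of length 2: positions 0,1,… shift by +7, +6, then the pattern repeats.
For float: f+7=m, l+6=r, o+7=v, a+6=g, t+7=a.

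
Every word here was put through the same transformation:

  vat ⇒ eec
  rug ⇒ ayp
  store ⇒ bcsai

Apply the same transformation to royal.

asheu

Two shifts are in play — +4 for a/e/i/o/u, +9 for every other letter.
Applying it to royal: r(cons)+9=a, o(vowel)+4=s, y(cons)+9=h, a(vowel)+4=e, l(cons)+9=u.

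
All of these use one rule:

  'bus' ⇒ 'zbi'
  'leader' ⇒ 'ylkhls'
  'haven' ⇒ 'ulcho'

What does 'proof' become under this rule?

The output letters match the input read backwards, each shifted +7: bus reversed is sub. Read the word backwards and shift each letter +7.
Applying it to proof: reverse → foorp; then shift: f+7=m, o+7=v, o+7=v, r+7=y, p+7=w.

mvvyw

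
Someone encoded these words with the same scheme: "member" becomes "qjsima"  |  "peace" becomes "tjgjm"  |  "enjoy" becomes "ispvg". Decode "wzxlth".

In member: m→q is +4, e→j is +5, m→s is +6, b→i is +7 — the shift increases by 1 each position. Each letter shifts forward by (position + 4), i.e. 4, 5, 6, … — the shift grows by one for each successive letter.
Undoing it on wzxlth: w−4=s, z−5=u, x−6=r, l−7=e, t−8=l, h−9=y.

surely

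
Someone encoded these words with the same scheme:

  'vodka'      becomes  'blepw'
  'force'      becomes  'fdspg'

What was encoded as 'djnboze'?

The output letters match the input read backwards, each shifted +1: vodka reversed is akdov. The word is reversed, then every letter is shifted forward by 1.
Undoing it on djnboze: shift back: d−1=c, j−1=i, n−1=m, b−1=a, o−1=n, z−1=y, e−1=d → cimanyd; then reverse → dynamic.

dynamic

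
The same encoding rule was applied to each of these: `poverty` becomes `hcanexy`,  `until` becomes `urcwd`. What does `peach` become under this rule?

The output letters match the input read backwards, each shifted +9: poverty reversed is ytrevop. The word is reversed, then every letter is shifted forward by 9.
Applying it to peach: reverse → hcaep; then shift: h+9=q, c+9=l, a+9=j, e+9=n, p+9=y.

qljny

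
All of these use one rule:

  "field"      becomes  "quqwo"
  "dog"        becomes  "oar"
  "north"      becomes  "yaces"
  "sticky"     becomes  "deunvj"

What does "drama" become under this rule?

ocmxm

Vowels shift forward by 12 and consonants shift forward by 11.
For drama: d(cons)+11=o, r(cons)+11=c, a(vowel)+12=m, m(cons)+11=x, a(vowel)+12=m.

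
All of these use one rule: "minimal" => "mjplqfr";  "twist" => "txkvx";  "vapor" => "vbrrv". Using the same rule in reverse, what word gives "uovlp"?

until

In minimal: m→m is +0, i→j is +1, n→p is +2, i→l is +3 — the shift increases by 1 each position. Each letter shifts forward by its position index (0, 1, 2, …) — the shift grows by one for each successive letter.
Decoding uovlp: u−0=u, o−1=n, v−2=t, l−3=i, p−4=l.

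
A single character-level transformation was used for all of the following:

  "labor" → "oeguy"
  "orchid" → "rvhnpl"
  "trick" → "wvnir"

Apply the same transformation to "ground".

In labor: l→o is +3, a→e is +4, b→g is +5, o→u is +6 — the shift increases by 1 each position. The shift increases by 1 at each position, starting from +3: 3, 4, 5, ….
On ground: g+3=j, r+4=v, o+5=t, u+6=a, n+7=u, d+8=l.

jvtaul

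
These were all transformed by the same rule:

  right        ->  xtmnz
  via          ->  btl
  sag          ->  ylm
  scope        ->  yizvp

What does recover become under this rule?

The shift depends on letter class: consonant r→x is +6, but vowel i→t is +11. Two shifts are in play — +11 for a/e/i/o/u, +6 for every other letter.
Applying it to recover: r(cons)+6=x, e(vowel)+11=p, c(cons)+6=i, o(vowel)+11=z, v(cons)+6=b, e(vowel)+11=p, r(cons)+6=x.

xpizbpx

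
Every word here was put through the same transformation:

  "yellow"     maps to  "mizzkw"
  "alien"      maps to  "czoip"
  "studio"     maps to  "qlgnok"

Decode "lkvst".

y(24)→m(12) and e(4)→i(8) fit y≡21x+2 (mod 26); the inverse of 21 mod 26 is 5. Each letter's alphabet position (a=0..z=25) is mapped through 21·x+2 mod 26 — an affine cipher.
Decoding lkvst: l(11)→5·(11−2)≡19=t; k(10)→5·(10−2)≡14=o; v(21)→5·(21−2)≡17=r; s(18)→5·(18−2)≡2=c; t(19)→5·(19−2)≡7=h (all mod 26).

torch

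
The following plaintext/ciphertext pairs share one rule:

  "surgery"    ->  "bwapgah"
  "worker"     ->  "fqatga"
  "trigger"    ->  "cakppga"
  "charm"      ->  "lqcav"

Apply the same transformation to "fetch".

ogclq

The shift depends on letter class: consonant s→b is +9, but vowel u→w is +2. Vowels shift forward by 2 and consonants shift forward by 9.
On fetch: f(cons)+9=o, e(vowel)+2=g, t(cons)+9=c, c(cons)+9=l, h(cons)+9=q.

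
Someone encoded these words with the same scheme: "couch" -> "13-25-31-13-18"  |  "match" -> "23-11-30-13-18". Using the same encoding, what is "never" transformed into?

24-15-32-15-28

c is letter #3 and maps to 13: an offset of 10. Each letter is replaced by its alphabet position (a=1..z=26) + 10.
On never: n=14→24, e=5→15, v=22→32, e=5→15, r=18→28.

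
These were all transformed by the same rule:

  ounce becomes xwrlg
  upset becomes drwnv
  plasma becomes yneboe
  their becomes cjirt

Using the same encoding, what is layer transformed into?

Shifts by position in ounce: pos 0: o→x (+9), pos 1: u→w (+2), pos 2: n→r (+4), pos 3: c→l (+9), pos 4: e→g (+2) — repeating every 3. The shifts repeat in a cycle of length 3: positions 0,1,… shift by +9, +2, +4, then the pattern repeats.
For layer: l+9=u, a+2=c, y+4=c, e+9=n, r+2=t.

uccnt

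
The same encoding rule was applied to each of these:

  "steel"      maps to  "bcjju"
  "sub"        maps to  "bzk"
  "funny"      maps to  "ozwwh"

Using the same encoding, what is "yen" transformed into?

The shift depends on letter class: consonant s→b is +9, but vowel e→j is +5. The rule splits by letter class: vowels +5, consonants +9.
On yen: y(cons)+9=h, e(vowel)+5=j, n(cons)+9=w.

hjw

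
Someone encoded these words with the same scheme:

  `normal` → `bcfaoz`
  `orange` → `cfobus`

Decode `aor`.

mad

It's a constant shift of +14 (ROT14).
Reversing it on aor: a−14=m, o−14=a, r−14=d.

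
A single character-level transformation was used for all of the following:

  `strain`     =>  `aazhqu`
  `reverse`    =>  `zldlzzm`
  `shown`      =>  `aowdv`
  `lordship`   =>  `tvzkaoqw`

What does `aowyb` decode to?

short

Shifts by position in strain: pos 0: s→a (+8), pos 1: t→a (+7), pos 2: r→z (+8), pos 3: a→h (+7) — repeating every 2. A repeating key of period 2 is used — shifts +8, +7 over and over.
Undoing it on aowyb: a−8=s, o−7=h, w−8=o, y−7=r, b−8=t.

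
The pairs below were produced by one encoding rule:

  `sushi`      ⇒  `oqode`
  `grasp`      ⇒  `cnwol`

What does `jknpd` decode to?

Each letter is shifted forward by 22 in the alphabet (a Caesar shift of +22).
Undoing it on jknpd: j−22=n, k−22=o, n−22=r, p−22=t, d−22=h.

north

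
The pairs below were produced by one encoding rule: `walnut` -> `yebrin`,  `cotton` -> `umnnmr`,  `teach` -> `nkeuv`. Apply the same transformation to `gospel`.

amshkb

w(22)→y(24) and a(0)→e(4) fit y≡21x+4 (mod 26); the inverse of 21 mod 26 is 5. This is an affine cipher: with a=0,…,z=25, each position x becomes (21x+4) mod 26.
Applying it to gospel: g(6)→21·6+4≡0=a; o(14)→21·14+4≡12=m; s(18)→21·18+4≡18=s; p(15)→21·15+4≡7=h; e(4)→21·4+4≡10=k; l(11)→21·11+4≡1=b (all mod 26).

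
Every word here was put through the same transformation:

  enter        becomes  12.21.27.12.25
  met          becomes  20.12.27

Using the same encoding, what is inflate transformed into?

16.21.13.19.8.27.12

e is letter #5 and maps to 12: an offset of 7. The number is (letter's place in the alphabet, a=1) + 7.
On inflate: i=9→16, n=14→21, f=6→13, l=12→19, a=1→8, t=20→27, e=5→12.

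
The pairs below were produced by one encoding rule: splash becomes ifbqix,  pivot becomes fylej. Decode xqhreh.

harbor

Compare letters: s→i is +16, p→f is +16, l→b is +16 — a constant shift. Each letter is shifted forward by 16 in the alphabet (a Caesar shift of +16).
Undoing it on xqhreh: x−16=h, q−16=a, h−16=r, r−16=b, e−16=o, h−16=r.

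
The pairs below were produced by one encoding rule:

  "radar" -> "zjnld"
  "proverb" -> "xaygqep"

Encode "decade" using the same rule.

lnmlpr

Letter i (0-indexed) is shifted by i+8, so successive shifts are 8, 9, 10, ….
Applying it to decade: d+8=l, e+9=n, c+10=m, a+11=l, d+12=p, e+13=r.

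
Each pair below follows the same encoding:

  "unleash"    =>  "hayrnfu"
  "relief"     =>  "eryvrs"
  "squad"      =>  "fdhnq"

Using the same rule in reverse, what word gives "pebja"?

It's a constant shift of +13 (ROT13).
Decoding pebja: p−13=c, e−13=r, b−13=o, j−13=w, a−13=n.

crown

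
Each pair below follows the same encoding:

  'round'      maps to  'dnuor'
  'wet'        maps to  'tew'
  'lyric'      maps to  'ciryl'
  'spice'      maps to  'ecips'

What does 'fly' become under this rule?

The output letters match the input read backwards: round reversed is dnuor. It's just the letters in reverse order.
For fly: reverse → ylf.

ylf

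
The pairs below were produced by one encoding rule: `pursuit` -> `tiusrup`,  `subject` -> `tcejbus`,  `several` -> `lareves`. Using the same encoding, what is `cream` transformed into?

It's just the letters in reverse order.
Applying it to cream: reverse → maerc.

maerc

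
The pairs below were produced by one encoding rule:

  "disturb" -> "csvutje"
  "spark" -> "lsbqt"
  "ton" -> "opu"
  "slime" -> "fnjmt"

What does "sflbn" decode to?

maker

The output letters match the input read backwards, each shifted +1: disturb reversed is brutsid. Read the word backwards and shift each letter +1.
Decoding sflbn: shift back: s−1=r, f−1=e, l−1=k, b−1=a, n−1=m → rekam; then reverse → maker.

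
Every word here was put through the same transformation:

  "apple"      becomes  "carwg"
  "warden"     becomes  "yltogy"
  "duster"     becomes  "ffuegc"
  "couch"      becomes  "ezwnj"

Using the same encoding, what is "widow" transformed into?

Shifts by position in apple: pos 0: a→c (+2), pos 1: p→a (+11), pos 2: p→r (+2), pos 3: l→w (+11) — repeating every 2. It's a Vigenère-style cipher with numeric key [2,11]: position i shifts by key[i mod 2].
For widow: w+2=y, i+11=t, d+2=f, o+11=z, w+2=y.

ytfzy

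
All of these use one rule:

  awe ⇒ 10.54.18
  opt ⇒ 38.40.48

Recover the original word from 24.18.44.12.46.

herbs

The formula is n = 2×(alphabet index, a=1) + 8.
Undoing it on 24.18.44.12.46: 24→(24−8)÷2=8=h, 18→(18−8)÷2=5=e, 44→(44−8)÷2=18=r, 12→(12−8)÷2=2=b, 46→(46−8)÷2=19=s.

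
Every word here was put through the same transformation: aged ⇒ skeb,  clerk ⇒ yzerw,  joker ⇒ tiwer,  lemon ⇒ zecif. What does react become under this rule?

Each letter's alphabet position (a=0..z=25) is mapped through 3·x+18 mod 26 — an affine cipher.
Applying it to react: r(17)→3·17+18≡17=r; e(4)→3·4+18≡4=e; a(0)→3·0+18≡18=s; c(2)→3·2+18≡24=y; t(19)→3·19+18≡23=x (all mod 26).

resyx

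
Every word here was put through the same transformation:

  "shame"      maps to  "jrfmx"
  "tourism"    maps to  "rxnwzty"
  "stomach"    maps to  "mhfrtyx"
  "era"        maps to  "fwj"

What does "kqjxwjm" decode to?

herself

The output letters match the input read backwards, each shifted +5: shame reversed is emahs. Two steps: reverse the string, then apply a Caesar shift of +5.
Decoding kqjxwjm: shift back: k−5=f, q−5=l, j−5=e, x−5=s, w−5=r, j−5=e, m−5=h → flesreh; then reverse → herself.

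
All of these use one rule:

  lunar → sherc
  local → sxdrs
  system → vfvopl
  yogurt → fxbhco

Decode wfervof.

dynasty

l(11)→s(18) and u(20)→h(7) fit y≡19x+17 (mod 26); the inverse of 19 mod 26 is 11. Each letter's alphabet position (a=0..z=25) is mapped through 19·x+17 mod 26 — an affine cipher.
Undoing it on wfervof: w(22)→11·(22−17)≡3=d; f(5)→11·(5−17)≡24=y; e(4)→11·(4−17)≡13=n; r(17)→11·(17−17)≡0=a; v(21)→11·(21−17)≡18=s; o(14)→11·(14−17)≡19=t; f(5)→11·(5−17)≡24=y (all mod 26).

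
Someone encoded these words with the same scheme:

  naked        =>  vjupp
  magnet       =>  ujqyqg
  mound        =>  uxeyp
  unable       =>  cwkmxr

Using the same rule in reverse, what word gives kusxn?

In naked: n→v is +8, a→j is +9, k→u is +10, e→p is +11 — the shift increases by 1 each position. Each letter shifts forward by (position + 8), i.e. 8, 9, 10, … — the shift grows by one for each successive letter.
Reversing it on kusxn: k−8=c, u−9=l, s−10=i, x−11=m, n−12=b.

climb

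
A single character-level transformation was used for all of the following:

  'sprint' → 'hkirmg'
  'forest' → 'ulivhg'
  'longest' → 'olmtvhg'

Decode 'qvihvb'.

jersey

Each pair mirrors across the alphabet (s↔h, p↔k, r↔i): positions sum to 25. This is the alphabet-reversal cipher (Atbash): a becomes z, b becomes y, etc.
Reversing it on qvihvb: q↔j, v↔e, i↔r, h↔s, v↔e, b↔y.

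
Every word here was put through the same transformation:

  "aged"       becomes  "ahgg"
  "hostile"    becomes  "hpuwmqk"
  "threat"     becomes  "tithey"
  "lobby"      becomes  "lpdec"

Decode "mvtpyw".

murmur

In aged: a→a is +0, g→h is +1, e→g is +2, d→g is +3 — the shift increases by 1 each position. The shift increases by 1 at each position, starting from +0: 0, 1, 2, ….
Decoding mvtpyw: m−0=m, v−1=u, t−2=r, p−3=m, y−4=u, w−5=r.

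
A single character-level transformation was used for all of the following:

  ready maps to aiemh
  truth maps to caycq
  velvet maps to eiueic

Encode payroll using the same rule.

yehasuu

The rule splits by letter class: vowels +4, consonants +9.
On payroll: p(cons)+9=y, a(vowel)+4=e, y(cons)+9=h, r(cons)+9=a, o(vowel)+4=s, l(cons)+9=u, l(cons)+9=u.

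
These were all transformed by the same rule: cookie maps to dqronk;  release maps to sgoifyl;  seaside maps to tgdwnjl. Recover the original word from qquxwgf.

In cookie: c→d is +1, o→q is +2, o→r is +3, k→o is +4 — the shift increases by 1 each position. The shift increases by 1 at each position, starting from +1: 1, 2, 3, ….
Undoing it on qquxwgf: q−1=p, q−2=o, u−3=r, x−4=t, w−5=r, g−6=a, f−7=y.

portray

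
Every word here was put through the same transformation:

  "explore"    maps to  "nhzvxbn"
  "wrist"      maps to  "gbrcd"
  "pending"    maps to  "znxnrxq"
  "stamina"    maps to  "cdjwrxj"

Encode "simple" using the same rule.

The rule splits by letter class: vowels +9, consonants +10.
For simple: s(cons)+10=c, i(vowel)+9=r, m(cons)+10=w, p(cons)+10=z, l(cons)+10=v, e(vowel)+9=n.

crwzvn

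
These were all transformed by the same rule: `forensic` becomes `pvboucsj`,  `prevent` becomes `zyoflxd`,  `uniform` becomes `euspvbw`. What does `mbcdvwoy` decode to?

customer

Shifts by position in forensic: pos 0: f→p (+10), pos 1: o→v (+7), pos 2: r→b (+10), pos 3: e→o (+10), pos 4: n→u (+7), pos 5: s→c (+10) — repeating every 3. The shifts repeat in a cycle of length 3: positions 0,1,… shift by +10, +7, +10, then the pattern repeats.
Reversing it on mbcdvwoy: m−10=c, b−7=u, c−10=s, d−10=t, v−7=o, w−10=m, o−10=e, y−7=r.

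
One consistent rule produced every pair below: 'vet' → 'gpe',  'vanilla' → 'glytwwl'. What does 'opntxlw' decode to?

Compare letters: v→g is +11, e→p is +11, t→e is +11 — a constant shift. Every letter moves 11 places later in the alphabet, wrapping around z→a.
Decoding opntxlw: o−11=d, p−11=e, n−11=c, t−11=i, x−11=m, l−11=a, w−11=l.

decimal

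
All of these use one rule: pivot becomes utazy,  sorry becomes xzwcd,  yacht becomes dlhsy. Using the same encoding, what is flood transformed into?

kwtzi

Shifts by position in pivot: pos 0: p→u (+5), pos 1: i→t (+11), pos 2: v→a (+5), pos 3: o→z (+11) — repeating every 2. The shifts repeat in a cycle of length 2: positions 0,1,… shift by +5, +11, then the pattern repeats.
On flood: f+5=k, l+11=w, o+5=t, o+11=z, d+5=i.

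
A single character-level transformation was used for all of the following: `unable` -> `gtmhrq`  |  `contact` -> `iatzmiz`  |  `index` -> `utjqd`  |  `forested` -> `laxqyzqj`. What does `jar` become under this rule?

pmx

The shift depends on letter class: consonant n→t is +6, but vowel u→g is +12. Two shifts are in play — +12 for a/e/i/o/u, +6 for every other letter.
Applying it to jar: j(cons)+6=p, a(vowel)+12=m, r(cons)+6=x.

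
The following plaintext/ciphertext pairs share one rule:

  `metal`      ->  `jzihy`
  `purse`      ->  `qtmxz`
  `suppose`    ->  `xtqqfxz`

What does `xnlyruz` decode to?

skyline

m(12)→j(9) and e(4)→z(25) fit y≡11x+7 (mod 26); the inverse of 11 mod 26 is 19. Treating letters as 0–25, the rule is x ↦ 11x + 7 (mod 26).
Undoing it on xnlyruz: x(23)→19·(23−7)≡18=s; n(13)→19·(13−7)≡10=k; l(11)→19·(11−7)≡24=y; y(24)→19·(24−7)≡11=l; r(17)→19·(17−7)≡8=i; u(20)→19·(20−7)≡13=n; z(25)→19·(25−7)≡4=e (all mod 26).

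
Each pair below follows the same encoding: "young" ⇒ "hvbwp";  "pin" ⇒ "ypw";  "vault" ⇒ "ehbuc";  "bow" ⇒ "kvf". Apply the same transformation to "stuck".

bcblt

The shift depends on letter class: consonant y→h is +9, but vowel o→v is +7. Vowels shift forward by 7 and consonants shift forward by 9.
On stuck: s(cons)+9=b, t(cons)+9=c, u(vowel)+7=b, c(cons)+9=l, k(cons)+9=t.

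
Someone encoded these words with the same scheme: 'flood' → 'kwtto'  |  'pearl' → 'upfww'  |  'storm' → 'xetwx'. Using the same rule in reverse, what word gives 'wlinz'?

radio

Shifts by position in flood: pos 0: f→k (+5), pos 1: l→w (+11), pos 2: o→t (+5), pos 3: o→t (+5), pos 4: d→o (+11) — repeating every 3. A repeating key of period 3 is used — shifts +5, +11, +5 over and over.
Reversing it on wlinz: w−5=r, l−11=a, i−5=d, n−5=i, z−11=o.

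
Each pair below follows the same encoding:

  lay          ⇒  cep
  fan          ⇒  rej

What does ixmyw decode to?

suite

Read the word backwards and shift each letter +4.
Undoing it on ixmyw: shift back: i−4=e, x−4=t, m−4=i, y−4=u, w−4=s → etius; then reverse → suite.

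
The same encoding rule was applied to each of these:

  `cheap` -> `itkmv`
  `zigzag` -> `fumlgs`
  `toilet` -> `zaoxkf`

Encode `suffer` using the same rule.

The shifts repeat in a cycle of length 2: positions 0,1,… shift by +6, +12, then the pattern repeats.
On suffer: s+6=y, u+12=g, f+6=l, f+12=r, e+6=k, r+12=d.

yglrkd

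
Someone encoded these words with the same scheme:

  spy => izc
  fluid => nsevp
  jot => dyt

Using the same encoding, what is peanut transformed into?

The output letters match the input read backwards, each shifted +10: spy reversed is yps. Read the word backwards and shift each letter +10.
On peanut: reverse → tunaep; then shift: t+10=d, u+10=e, n+10=x, a+10=k, e+10=o, p+10=z.

dexkoz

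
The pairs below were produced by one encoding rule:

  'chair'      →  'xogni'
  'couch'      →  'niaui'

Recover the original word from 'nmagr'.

laugh

The output letters match the input read backwards, each shifted +6: chair reversed is riahc. Read the word backwards and shift each letter +6.
Reversing it on nmagr: shift back: n−6=h, m−6=g, a−6=u, g−6=a, r−6=l → hgual; then reverse → laugh.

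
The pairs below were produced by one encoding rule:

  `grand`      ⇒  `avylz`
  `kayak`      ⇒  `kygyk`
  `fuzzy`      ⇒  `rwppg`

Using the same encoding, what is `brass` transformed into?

hvyee

g(6)→a(0) and r(17)→v(21) fit y≡9x+24 (mod 26); the inverse of 9 mod 26 is 3. Each letter's alphabet position (a=0..z=25) is mapped through 9·x+24 mod 26 — an affine cipher.
Applying it to brass: b(1)→9·1+24≡7=h; r(17)→9·17+24≡21=v; a(0)→9·0+24≡24=y; s(18)→9·18+24≡4=e; s(18)→9·18+24≡4=e (all mod 26).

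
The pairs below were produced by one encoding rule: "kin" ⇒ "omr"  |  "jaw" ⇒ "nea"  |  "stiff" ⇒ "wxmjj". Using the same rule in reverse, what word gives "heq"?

dam

Compare letters: k→o is +4, i→m is +4, n→r is +4 — a constant shift. Every letter moves 4 places later in the alphabet, wrapping around z→a.
Undoing it on heq: h−4=d, e−4=a, q−4=m.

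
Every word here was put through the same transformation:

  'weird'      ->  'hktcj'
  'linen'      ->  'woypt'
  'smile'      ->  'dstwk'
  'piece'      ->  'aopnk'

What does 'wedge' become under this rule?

hkork

Shifts by position in weird: pos 0: w→h (+11), pos 1: e→k (+6), pos 2: i→t (+11), pos 3: r→c (+11), pos 4: d→j (+6) — repeating every 3. It's a Vigenère-style cipher with numeric key [11,6,11]: position i shifts by key[i mod 3].
For wedge: w+11=h, e+6=k, d+11=o, g+11=r, e+6=k.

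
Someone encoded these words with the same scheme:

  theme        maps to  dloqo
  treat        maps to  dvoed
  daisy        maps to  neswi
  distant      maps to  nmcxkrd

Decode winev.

medal

A repeating key of period 2 is used — shifts +10, +4 over and over.
Decoding winev: w−10=m, i−4=e, n−10=d, e−4=a, v−10=l.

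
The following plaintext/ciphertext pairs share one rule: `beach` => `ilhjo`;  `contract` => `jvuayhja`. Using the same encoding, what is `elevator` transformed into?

lslchavy

Compare letters: b→i is +7, e→l is +7, a→h is +7 — a constant shift. Each letter is shifted forward by 7 in the alphabet (a Caesar shift of +7).
Applying it to elevator: e+7=l, l+7=s, e+7=l, v+7=c, a+7=h, t+7=a, o+7=v, r+7=y.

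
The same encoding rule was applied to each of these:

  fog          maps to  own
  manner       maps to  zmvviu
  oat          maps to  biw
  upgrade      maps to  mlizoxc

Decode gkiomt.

The output letters match the input read backwards, each shifted +8: fog reversed is gof. The word is reversed, then every letter is shifted forward by 8.
Reversing it on gkiomt: shift back: g−8=y, k−8=c, i−8=a, o−8=g, m−8=e, t−8=l → ycagel; then reverse → legacy.

legacy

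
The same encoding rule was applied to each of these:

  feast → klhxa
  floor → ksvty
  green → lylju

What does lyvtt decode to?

groom

Shifts by position in feast: pos 0: f→k (+5), pos 1: e→l (+7), pos 2: a→h (+7), pos 3: s→x (+5), pos 4: t→a (+7) — repeating every 3. It's a Vigenère-style cipher with numeric key [5,7,7]: position i shifts by key[i mod 3].
Decoding lyvtt: l−5=g, y−7=r, v−7=o, t−5=o, t−7=m.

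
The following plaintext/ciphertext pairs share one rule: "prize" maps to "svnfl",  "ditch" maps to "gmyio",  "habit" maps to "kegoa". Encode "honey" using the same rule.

ksskf

Letter i (0-indexed) is shifted by i+3, so successive shifts are 3, 4, 5, ….
For honey: h+3=k, o+4=s, n+5=s, e+6=k, y+7=f.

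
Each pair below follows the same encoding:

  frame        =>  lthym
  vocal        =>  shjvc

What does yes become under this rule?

zlf

The word is reversed, then every letter is shifted forward by 7.
Applying it to yes: reverse → sey; then shift: s+7=z, e+7=l, y+7=f.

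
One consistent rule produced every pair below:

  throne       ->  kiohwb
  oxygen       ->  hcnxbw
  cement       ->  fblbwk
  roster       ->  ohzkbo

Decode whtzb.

noise

t(19)→k(10) and h(7)→i(8) fit y≡11x+9 (mod 26); the inverse of 11 mod 26 is 19. This is an affine cipher: with a=0,…,z=25, each position x becomes (11x+9) mod 26.
Undoing it on whtzb: w(22)→19·(22−9)≡13=n; h(7)→19·(7−9)≡14=o; t(19)→19·(19−9)≡8=i; z(25)→19·(25−9)≡18=s; b(1)→19·(1−9)≡4=e (all mod 26).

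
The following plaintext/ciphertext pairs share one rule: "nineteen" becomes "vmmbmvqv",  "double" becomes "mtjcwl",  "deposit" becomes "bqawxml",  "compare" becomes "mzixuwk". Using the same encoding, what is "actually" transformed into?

The output letters match the input read backwards, each shifted +8: nineteen reversed is neetenin. Read the word backwards and shift each letter +8.
On actually: reverse → yllautca; then shift: y+8=g, l+8=t, l+8=t, a+8=i, u+8=c, t+8=b, c+8=k, a+8=i.

gtticbki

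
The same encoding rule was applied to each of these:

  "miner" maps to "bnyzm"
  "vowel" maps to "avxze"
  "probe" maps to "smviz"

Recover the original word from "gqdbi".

m(12)→b(1) and i(8)→n(13) fit y≡23x+11 (mod 26); the inverse of 23 mod 26 is 17. Treating letters as 0–25, the rule is x ↦ 23x + 11 (mod 26).
Decoding gqdbi: g(6)→17·(6−11)≡19=t; q(16)→17·(16−11)≡7=h; d(3)→17·(3−11)≡20=u; b(1)→17·(1−11)≡12=m; i(8)→17·(8−11)≡1=b (all mod 26).

thumb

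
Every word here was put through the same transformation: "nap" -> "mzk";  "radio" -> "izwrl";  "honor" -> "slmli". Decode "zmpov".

Each pair mirrors across the alphabet (n↔m, a↔z, p↔k): positions sum to 25. This is the alphabet-reversal cipher (Atbash): a becomes z, b becomes y, etc.
Decoding zmpov: z↔a, m↔n, p↔k, o↔l, v↔e.

ankle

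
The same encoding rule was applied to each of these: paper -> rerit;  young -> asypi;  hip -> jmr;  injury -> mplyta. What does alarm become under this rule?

eneto

The shift depends on letter class: consonant p→r is +2, but vowel a→e is +4. Two shifts are in play — +4 for a/e/i/o/u, +2 for every other letter.
On alarm: a(vowel)+4=e, l(cons)+2=n, a(vowel)+4=e, r(cons)+2=t, m(cons)+2=o.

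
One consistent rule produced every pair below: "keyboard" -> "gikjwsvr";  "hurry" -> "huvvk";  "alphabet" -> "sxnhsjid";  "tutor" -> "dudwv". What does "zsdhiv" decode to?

k(10)→g(6) and e(4)→i(8) fit y≡17x+18 (mod 26); the inverse of 17 mod 26 is 23. This is an affine cipher: with a=0,…,z=25, each position x becomes (17x+18) mod 26.
Decoding zsdhiv: z(25)→23·(25−18)≡5=f; s(18)→23·(18−18)≡0=a; d(3)→23·(3−18)≡19=t; h(7)→23·(7−18)≡7=h; i(8)→23·(8−18)≡4=e; v(21)→23·(21−18)≡17=r (all mod 26).

father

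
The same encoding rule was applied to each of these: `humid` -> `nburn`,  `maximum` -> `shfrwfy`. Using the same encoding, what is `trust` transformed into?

In humid: h→n is +6, u→b is +7, m→u is +8, i→r is +9 — the shift increases by 1 each position. The shift increases by 1 at each position, starting from +6: 6, 7, 8, ….
On trust: t+6=z, r+7=y, u+8=c, s+9=b, t+10=d.

zycbd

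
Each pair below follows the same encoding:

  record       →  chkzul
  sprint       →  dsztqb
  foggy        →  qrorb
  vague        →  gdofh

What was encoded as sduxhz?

A repeating key of period 3 is used — shifts +11, +3, +8 over and over.
Reversing it on sduxhz: s−11=h, d−3=a, u−8=m, x−11=m, h−3=e, z−8=r.

hammer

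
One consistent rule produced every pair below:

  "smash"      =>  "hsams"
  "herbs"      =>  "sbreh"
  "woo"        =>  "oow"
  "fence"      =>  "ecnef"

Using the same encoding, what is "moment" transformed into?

tnemom

The output letters match the input read backwards: smash reversed is hsams. The word is simply reversed.
On moment: reverse → tnemom.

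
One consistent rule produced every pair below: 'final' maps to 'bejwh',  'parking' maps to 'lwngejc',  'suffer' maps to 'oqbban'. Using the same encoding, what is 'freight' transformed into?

bnaecdp

Each letter is shifted forward by 22 in the alphabet (a Caesar shift of +22).
On freight: f+22=b, r+22=n, e+22=a, i+22=e, g+22=c, h+22=d, t+22=p.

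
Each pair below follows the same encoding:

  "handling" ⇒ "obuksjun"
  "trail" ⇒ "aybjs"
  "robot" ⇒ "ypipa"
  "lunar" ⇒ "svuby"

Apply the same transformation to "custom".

jvzapt

Vowels shift forward by 1 and consonants shift forward by 7.
For custom: c(cons)+7=j, u(vowel)+1=v, s(cons)+7=z, t(cons)+7=a, o(vowel)+1=p, m(cons)+7=t.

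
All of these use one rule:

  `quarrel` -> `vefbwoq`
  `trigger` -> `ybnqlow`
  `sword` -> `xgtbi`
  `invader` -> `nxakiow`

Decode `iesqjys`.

Shifts by position in quarrel: pos 0: q→v (+5), pos 1: u→e (+10), pos 2: a→f (+5), pos 3: r→b (+10) — repeating every 2. It's a Vigenère-style cipher with numeric key [5,10]: position i shifts by key[i mod 2].
Reversing it on iesqjys: i−5=d, e−10=u, s−5=n, q−10=g, j−5=e, y−10=o, s−5=n.

dungeon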